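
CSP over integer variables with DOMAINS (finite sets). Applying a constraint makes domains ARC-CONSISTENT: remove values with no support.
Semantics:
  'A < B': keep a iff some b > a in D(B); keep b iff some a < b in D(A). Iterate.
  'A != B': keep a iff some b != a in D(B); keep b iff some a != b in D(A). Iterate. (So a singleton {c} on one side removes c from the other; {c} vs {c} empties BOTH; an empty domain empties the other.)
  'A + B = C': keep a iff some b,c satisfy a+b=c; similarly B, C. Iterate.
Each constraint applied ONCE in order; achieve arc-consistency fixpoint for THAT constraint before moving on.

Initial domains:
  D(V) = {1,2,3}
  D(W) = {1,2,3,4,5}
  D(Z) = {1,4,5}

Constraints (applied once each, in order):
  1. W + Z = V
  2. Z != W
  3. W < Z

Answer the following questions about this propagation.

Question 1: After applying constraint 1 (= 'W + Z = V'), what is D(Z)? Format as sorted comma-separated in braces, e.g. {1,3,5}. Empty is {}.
Constraint 1 (W + Z = V) on D(W)={1,2,3,4,5} D(Z)={1,4,5} D(V)={1,2,3}: W {1,2,3,4,5}->{1,2}; Z {1,4,5}->{1}; V {1,2,3}->{2,3}
So after constraint 1: D(Z) = {1}

Answer: {1}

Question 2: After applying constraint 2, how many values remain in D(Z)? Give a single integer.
Answer: 1

Derivation:
Constraint 1 (W + Z = V) on D(W)={1,2,3,4,5} D(Z)={1,4,5} D(V)={1,2,3}: W {1,2,3,4,5}->{1,2}; Z {1,4,5}->{1}; V {1,2,3}->{2,3}
Constraint 2 (Z != W) on D(Z)={1} D(W)={1,2}: W {1,2}->{2}
So after constraint 2: D(Z)={1}, size = 1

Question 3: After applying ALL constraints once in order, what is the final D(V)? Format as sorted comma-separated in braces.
Constraint 1 (W + Z = V) on D(W)={1,2,3,4,5} D(Z)={1,4,5} D(V)={1,2,3}: W {1,2,3,4,5}->{1,2}; Z {1,4,5}->{1}; V {1,2,3}->{2,3}
Constraint 2 (Z != W) on D(Z)={1} D(W)={1,2}: W {1,2}->{2}
Constraint 3 (W < Z) on D(W)={2} D(Z)={1}: W {2}->{}; Z {1}->{}
So after all 3 constraints: D(V) = {2,3}

Answer: {2,3}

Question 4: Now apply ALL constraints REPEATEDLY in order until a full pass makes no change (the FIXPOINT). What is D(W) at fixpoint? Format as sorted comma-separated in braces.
pass 0 (initial): D(W)={1,2,3,4,5}
pass 1: V {1,2,3}->{2,3}; W {1,2,3,4,5}->{}; Z {1,4,5}->{}
pass 2: V {2,3}->{}
pass 3: no change
Fixpoint after 3 passes: D(W) = {}

Answer: {}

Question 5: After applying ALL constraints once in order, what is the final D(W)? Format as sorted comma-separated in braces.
Answer: {}

Derivation:
Constraint 1 (W + Z = V) on D(W)={1,2,3,4,5} D(Z)={1,4,5} D(V)={1,2,3}: W {1,2,3,4,5}->{1,2}; Z {1,4,5}->{1}; V {1,2,3}->{2,3}
Constraint 2 (Z != W) on D(Z)={1} D(W)={1,2}: W {1,2}->{2}
Constraint 3 (W < Z) on D(W)={2} D(Z)={1}: W {2}->{}; Z {1}->{}
So after all 3 constraints: D(W) = {}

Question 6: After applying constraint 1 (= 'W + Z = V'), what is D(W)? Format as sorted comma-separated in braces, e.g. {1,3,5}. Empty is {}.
Answer: {1,2}

Derivation:
Constraint 1 (W + Z = V) on D(W)={1,2,3,4,5} D(Z)={1,4,5} D(V)={1,2,3}: W {1,2,3,4,5}->{1,2}; Z {1,4,5}->{1}; V {1,2,3}->{2,3}
So after constraint 1: D(W) = {1,2}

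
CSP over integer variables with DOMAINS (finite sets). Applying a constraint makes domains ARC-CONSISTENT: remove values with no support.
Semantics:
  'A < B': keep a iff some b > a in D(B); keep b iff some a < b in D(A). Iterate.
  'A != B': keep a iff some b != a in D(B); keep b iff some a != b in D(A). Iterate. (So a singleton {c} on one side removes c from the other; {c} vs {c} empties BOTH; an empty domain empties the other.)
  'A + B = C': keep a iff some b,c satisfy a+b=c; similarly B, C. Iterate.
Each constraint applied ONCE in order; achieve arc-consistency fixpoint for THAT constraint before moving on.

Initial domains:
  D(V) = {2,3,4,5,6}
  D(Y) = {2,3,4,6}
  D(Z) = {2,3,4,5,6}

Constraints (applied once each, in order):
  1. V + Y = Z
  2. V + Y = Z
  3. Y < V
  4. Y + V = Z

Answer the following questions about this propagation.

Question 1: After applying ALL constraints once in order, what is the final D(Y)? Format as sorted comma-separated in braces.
Answer: {2,3}

Derivation:
Constraint 1 (V + Y = Z) on D(V)={2,3,4,5,6} D(Y)={2,3,4,6} D(Z)={2,3,4,5,6}: V {2,3,4,5,6}->{2,3,4}; Y {2,3,4,6}->{2,3,4}; Z {2,3,4,5,6}->{4,5,6}
Constraint 2 (V + Y = Z) on D(V)={2,3,4} D(Y)={2,3,4} D(Z)={4,5,6}: no change
Constraint 3 (Y < V) on D(Y)={2,3,4} D(V)={2,3,4}: Y {2,3,4}->{2,3}; V {2,3,4}->{3,4}
Constraint 4 (Y + V = Z) on D(Y)={2,3} D(V)={3,4} D(Z)={4,5,6}: Z {4,5,6}->{5,6}
So after all 4 constraints: D(Y) = {2,3}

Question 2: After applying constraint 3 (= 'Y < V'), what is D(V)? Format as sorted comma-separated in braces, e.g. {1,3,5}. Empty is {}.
Answer: {3,4}

Derivation:
Constraint 1 (V + Y = Z) on D(V)={2,3,4,5,6} D(Y)={2,3,4,6} D(Z)={2,3,4,5,6}: V {2,3,4,5,6}->{2,3,4}; Y {2,3,4,6}->{2,3,4}; Z {2,3,4,5,6}->{4,5,6}
Constraint 2 (V + Y = Z) on D(V)={2,3,4} D(Y)={2,3,4} D(Z)={4,5,6}: no change
Constraint 3 (Y < V) on D(Y)={2,3,4} D(V)={2,3,4}: Y {2,3,4}->{2,3}; V {2,3,4}->{3,4}
So after constraint 3: D(V) = {3,4}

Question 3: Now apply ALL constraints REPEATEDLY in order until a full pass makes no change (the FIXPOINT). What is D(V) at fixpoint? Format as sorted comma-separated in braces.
Answer: {3,4}

Derivation:
pass 0 (initial): D(V)={2,3,4,5,6}
pass 1: V {2,3,4,5,6}->{3,4}; Y {2,3,4,6}->{2,3}; Z {2,3,4,5,6}->{5,6}
pass 2: no change
Fixpoint after 2 passes: D(V) = {3,4}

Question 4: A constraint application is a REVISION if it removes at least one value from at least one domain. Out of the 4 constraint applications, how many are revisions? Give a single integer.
Answer: 3

Derivation:
Constraint 1 (V + Y = Z) on D(V)={2,3,4,5,6} D(Y)={2,3,4,6} D(Z)={2,3,4,5,6}: V {2,3,4,5,6}->{2,3,4}; Y {2,3,4,6}->{2,3,4}; Z {2,3,4,5,6}->{4,5,6} => REVISION
Constraint 2 (V + Y = Z) on D(V)={2,3,4} D(Y)={2,3,4} D(Z)={4,5,6}: no change => not a revision
Constraint 3 (Y < V) on D(Y)={2,3,4} D(V)={2,3,4}: Y {2,3,4}->{2,3}; V {2,3,4}->{3,4} => REVISION
Constraint 4 (Y + V = Z) on D(Y)={2,3} D(V)={3,4} D(Z)={4,5,6}: Z {4,5,6}->{5,6} => REVISION
Total revisions = 3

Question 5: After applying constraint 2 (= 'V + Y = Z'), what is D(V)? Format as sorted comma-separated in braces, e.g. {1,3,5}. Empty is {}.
Answer: {2,3,4}

Derivation:
Constraint 1 (V + Y = Z) on D(V)={2,3,4,5,6} D(Y)={2,3,4,6} D(Z)={2,3,4,5,6}: V {2,3,4,5,6}->{2,3,4}; Y {2,3,4,6}->{2,3,4}; Z {2,3,4,5,6}->{4,5,6}
Constraint 2 (V + Y = Z) on D(V)={2,3,4} D(Y)={2,3,4} D(Z)={4,5,6}: no change
So after constraint 2: D(V) = {2,3,4}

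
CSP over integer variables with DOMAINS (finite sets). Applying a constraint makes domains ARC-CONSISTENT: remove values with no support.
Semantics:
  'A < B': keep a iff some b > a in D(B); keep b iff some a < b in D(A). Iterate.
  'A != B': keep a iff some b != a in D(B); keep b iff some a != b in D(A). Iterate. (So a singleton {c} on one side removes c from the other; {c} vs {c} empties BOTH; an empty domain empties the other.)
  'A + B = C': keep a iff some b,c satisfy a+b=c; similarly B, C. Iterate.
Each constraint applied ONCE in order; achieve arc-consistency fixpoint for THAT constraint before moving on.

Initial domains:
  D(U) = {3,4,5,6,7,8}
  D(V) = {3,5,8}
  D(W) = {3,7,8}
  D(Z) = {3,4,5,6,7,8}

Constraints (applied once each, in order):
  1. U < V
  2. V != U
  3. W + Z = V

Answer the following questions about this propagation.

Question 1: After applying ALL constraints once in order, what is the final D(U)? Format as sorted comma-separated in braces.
Answer: {3,4,5,6,7}

Derivation:
Constraint 1 (U < V) on D(U)={3,4,5,6,7,8} D(V)={3,5,8}: U {3,4,5,6,7,8}->{3,4,5,6,7}; V {3,5,8}->{5,8}
Constraint 2 (V != U) on D(V)={5,8} D(U)={3,4,5,6,7}: no change
Constraint 3 (W + Z = V) on D(W)={3,7,8} D(Z)={3,4,5,6,7,8} D(V)={5,8}: W {3,7,8}->{3}; Z {3,4,5,6,7,8}->{5}; V {5,8}->{8}
So after all 3 constraints: D(U) = {3,4,5,6,7}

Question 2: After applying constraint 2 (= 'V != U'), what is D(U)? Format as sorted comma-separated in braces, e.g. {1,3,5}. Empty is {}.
Answer: {3,4,5,6,7}

Derivation:
Constraint 1 (U < V) on D(U)={3,4,5,6,7,8} D(V)={3,5,8}: U {3,4,5,6,7,8}->{3,4,5,6,7}; V {3,5,8}->{5,8}
Constraint 2 (V != U) on D(V)={5,8} D(U)={3,4,5,6,7}: no change
So after constraint 2: D(U) = {3,4,5,6,7}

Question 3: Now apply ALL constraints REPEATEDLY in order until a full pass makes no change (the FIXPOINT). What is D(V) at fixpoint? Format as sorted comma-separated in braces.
Answer: {8}

Derivation:
pass 0 (initial): D(V)={3,5,8}
pass 1: U {3,4,5,6,7,8}->{3,4,5,6,7}; V {3,5,8}->{8}; W {3,7,8}->{3}; Z {3,4,5,6,7,8}->{5}
pass 2: no change
Fixpoint after 2 passes: D(V) = {8}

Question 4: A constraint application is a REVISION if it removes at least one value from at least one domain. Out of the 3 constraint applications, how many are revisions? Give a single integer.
Answer: 2

Derivation:
Constraint 1 (U < V) on D(U)={3,4,5,6,7,8} D(V)={3,5,8}: U {3,4,5,6,7,8}->{3,4,5,6,7}; V {3,5,8}->{5,8} => REVISION
Constraint 2 (V != U) on D(V)={5,8} D(U)={3,4,5,6,7}: no change => not a revision
Constraint 3 (W + Z = V) on D(W)={3,7,8} D(Z)={3,4,5,6,7,8} D(V)={5,8}: W {3,7,8}->{3}; Z {3,4,5,6,7,8}->{5}; V {5,8}->{8} => REVISION
Total revisions = 2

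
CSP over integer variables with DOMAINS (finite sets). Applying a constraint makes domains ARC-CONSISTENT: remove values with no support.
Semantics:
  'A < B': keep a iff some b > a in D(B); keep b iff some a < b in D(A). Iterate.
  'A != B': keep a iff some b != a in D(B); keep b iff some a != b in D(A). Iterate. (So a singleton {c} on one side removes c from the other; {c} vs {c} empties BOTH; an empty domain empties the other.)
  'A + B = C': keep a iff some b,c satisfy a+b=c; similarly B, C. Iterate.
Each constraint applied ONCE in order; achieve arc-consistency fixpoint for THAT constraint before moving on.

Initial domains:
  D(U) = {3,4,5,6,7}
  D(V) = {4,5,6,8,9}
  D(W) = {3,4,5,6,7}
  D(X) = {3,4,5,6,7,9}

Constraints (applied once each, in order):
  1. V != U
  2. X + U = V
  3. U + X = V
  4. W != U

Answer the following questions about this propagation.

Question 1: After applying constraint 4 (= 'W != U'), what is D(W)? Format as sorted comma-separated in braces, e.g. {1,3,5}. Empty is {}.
Answer: {3,4,5,6,7}

Derivation:
Constraint 1 (V != U) on D(V)={4,5,6,8,9} D(U)={3,4,5,6,7}: no change
Constraint 2 (X + U = V) on D(X)={3,4,5,6,7,9} D(U)={3,4,5,6,7} D(V)={4,5,6,8,9}: X {3,4,5,6,7,9}->{3,4,5,6}; U {3,4,5,6,7}->{3,4,5,6}; V {4,5,6,8,9}->{6,8,9}
Constraint 3 (U + X = V) on D(U)={3,4,5,6} D(X)={3,4,5,6} D(V)={6,8,9}: no change
Constraint 4 (W != U) on D(W)={3,4,5,6,7} D(U)={3,4,5,6}: no change
So after constraint 4: D(W) = {3,4,5,6,7}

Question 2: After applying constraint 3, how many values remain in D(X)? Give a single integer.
Constraint 1 (V != U) on D(V)={4,5,6,8,9} D(U)={3,4,5,6,7}: no change
Constraint 2 (X + U = V) on D(X)={3,4,5,6,7,9} D(U)={3,4,5,6,7} D(V)={4,5,6,8,9}: X {3,4,5,6,7,9}->{3,4,5,6}; U {3,4,5,6,7}->{3,4,5,6}; V {4,5,6,8,9}->{6,8,9}
Constraint 3 (U + X = V) on D(U)={3,4,5,6} D(X)={3,4,5,6} D(V)={6,8,9}: no change
So after constraint 3: D(X)={3,4,5,6}, size = 4

Answer: 4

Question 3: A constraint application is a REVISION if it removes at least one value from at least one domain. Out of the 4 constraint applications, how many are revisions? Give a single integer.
Answer: 1

Derivation:
Constraint 1 (V != U) on D(V)={4,5,6,8,9} D(U)={3,4,5,6,7}: no change => not a revision
Constraint 2 (X + U = V) on D(X)={3,4,5,6,7,9} D(U)={3,4,5,6,7} D(V)={4,5,6,8,9}: X {3,4,5,6,7,9}->{3,4,5,6}; U {3,4,5,6,7}->{3,4,5,6}; V {4,5,6,8,9}->{6,8,9} => REVISION
Constraint 3 (U + X = V) on D(U)={3,4,5,6} D(X)={3,4,5,6} D(V)={6,8,9}: no change => not a revision
Constraint 4 (W != U) on D(W)={3,4,5,6,7} D(U)={3,4,5,6}: no change => not a revision
Total revisions = 1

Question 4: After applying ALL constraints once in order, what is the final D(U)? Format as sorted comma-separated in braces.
Answer: {3,4,5,6}

Derivation:
Constraint 1 (V != U) on D(V)={4,5,6,8,9} D(U)={3,4,5,6,7}: no change
Constraint 2 (X + U = V) on D(X)={3,4,5,6,7,9} D(U)={3,4,5,6,7} D(V)={4,5,6,8,9}: X {3,4,5,6,7,9}->{3,4,5,6}; U {3,4,5,6,7}->{3,4,5,6}; V {4,5,6,8,9}->{6,8,9}
Constraint 3 (U + X = V) on D(U)={3,4,5,6} D(X)={3,4,5,6} D(V)={6,8,9}: no change
Constraint 4 (W != U) on D(W)={3,4,5,6,7} D(U)={3,4,5,6}: no change
So after all 4 constraints: D(U) = {3,4,5,6}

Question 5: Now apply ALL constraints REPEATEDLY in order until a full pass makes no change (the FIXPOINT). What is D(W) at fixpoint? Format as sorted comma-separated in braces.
pass 0 (initial): D(W)={3,4,5,6,7}
pass 1: U {3,4,5,6,7}->{3,4,5,6}; V {4,5,6,8,9}->{6,8,9}; X {3,4,5,6,7,9}->{3,4,5,6}
pass 2: no change
Fixpoint after 2 passes: D(W) = {3,4,5,6,7}

Answer: {3,4,5,6,7}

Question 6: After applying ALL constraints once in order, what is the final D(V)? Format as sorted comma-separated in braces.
Answer: {6,8,9}

Derivation:
Constraint 1 (V != U) on D(V)={4,5,6,8,9} D(U)={3,4,5,6,7}: no change
Constraint 2 (X + U = V) on D(X)={3,4,5,6,7,9} D(U)={3,4,5,6,7} D(V)={4,5,6,8,9}: X {3,4,5,6,7,9}->{3,4,5,6}; U {3,4,5,6,7}->{3,4,5,6}; V {4,5,6,8,9}->{6,8,9}
Constraint 3 (U + X = V) on D(U)={3,4,5,6} D(X)={3,4,5,6} D(V)={6,8,9}: no change
Constraint 4 (W != U) on D(W)={3,4,5,6,7} D(U)={3,4,5,6}: no change
So after all 4 constraints: D(V) = {6,8,9}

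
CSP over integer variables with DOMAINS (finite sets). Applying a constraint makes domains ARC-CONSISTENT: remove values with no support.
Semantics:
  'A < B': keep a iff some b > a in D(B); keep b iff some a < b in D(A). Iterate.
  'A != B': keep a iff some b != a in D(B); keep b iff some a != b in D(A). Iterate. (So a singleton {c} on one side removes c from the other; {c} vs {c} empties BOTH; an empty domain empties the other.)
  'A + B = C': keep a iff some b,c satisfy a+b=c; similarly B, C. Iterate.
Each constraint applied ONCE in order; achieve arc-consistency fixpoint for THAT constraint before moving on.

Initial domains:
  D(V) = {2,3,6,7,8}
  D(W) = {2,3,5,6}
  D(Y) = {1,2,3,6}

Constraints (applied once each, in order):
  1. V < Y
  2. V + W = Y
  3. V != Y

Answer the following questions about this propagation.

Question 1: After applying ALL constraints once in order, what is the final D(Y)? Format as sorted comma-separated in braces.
Constraint 1 (V < Y) on D(V)={2,3,6,7,8} D(Y)={1,2,3,6}: V {2,3,6,7,8}->{2,3}; Y {1,2,3,6}->{3,6}
Constraint 2 (V + W = Y) on D(V)={2,3} D(W)={2,3,5,6} D(Y)={3,6}: V {2,3}->{3}; W {2,3,5,6}->{3}; Y {3,6}->{6}
Constraint 3 (V != Y) on D(V)={3} D(Y)={6}: no change
So after all 3 constraints: D(Y) = {6}

Answer: {6}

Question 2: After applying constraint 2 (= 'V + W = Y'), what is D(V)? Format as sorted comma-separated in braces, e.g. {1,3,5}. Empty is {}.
Constraint 1 (V < Y) on D(V)={2,3,6,7,8} D(Y)={1,2,3,6}: V {2,3,6,7,8}->{2,3}; Y {1,2,3,6}->{3,6}
Constraint 2 (V + W = Y) on D(V)={2,3} D(W)={2,3,5,6} D(Y)={3,6}: V {2,3}->{3}; W {2,3,5,6}->{3}; Y {3,6}->{6}
So after constraint 2: D(V) = {3}

Answer: {3}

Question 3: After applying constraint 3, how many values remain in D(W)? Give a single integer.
Answer: 1

Derivation:
Constraint 1 (V < Y) on D(V)={2,3,6,7,8} D(Y)={1,2,3,6}: V {2,3,6,7,8}->{2,3}; Y {1,2,3,6}->{3,6}
Constraint 2 (V + W = Y) on D(V)={2,3} D(W)={2,3,5,6} D(Y)={3,6}: V {2,3}->{3}; W {2,3,5,6}->{3}; Y {3,6}->{6}
Constraint 3 (V != Y) on D(V)={3} D(Y)={6}: no change
So after constraint 3: D(W)={3}, size = 1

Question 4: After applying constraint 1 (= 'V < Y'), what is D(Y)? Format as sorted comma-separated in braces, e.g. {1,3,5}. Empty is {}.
Answer: {3,6}

Derivation:
Constraint 1 (V < Y) on D(V)={2,3,6,7,8} D(Y)={1,2,3,6}: V {2,3,6,7,8}->{2,3}; Y {1,2,3,6}->{3,6}
So after constraint 1: D(Y) = {3,6}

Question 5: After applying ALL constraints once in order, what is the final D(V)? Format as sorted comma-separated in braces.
Answer: {3}

Derivation:
Constraint 1 (V < Y) on D(V)={2,3,6,7,8} D(Y)={1,2,3,6}: V {2,3,6,7,8}->{2,3}; Y {1,2,3,6}->{3,6}
Constraint 2 (V + W = Y) on D(V)={2,3} D(W)={2,3,5,6} D(Y)={3,6}: V {2,3}->{3}; W {2,3,5,6}->{3}; Y {3,6}->{6}
Constraint 3 (V != Y) on D(V)={3} D(Y)={6}: no change
So after all 3 constraints: D(V) = {3}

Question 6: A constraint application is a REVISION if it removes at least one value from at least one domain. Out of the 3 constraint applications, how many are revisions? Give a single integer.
Answer: 2

Derivation:
Constraint 1 (V < Y) on D(V)={2,3,6,7,8} D(Y)={1,2,3,6}: V {2,3,6,7,8}->{2,3}; Y {1,2,3,6}->{3,6} => REVISION
Constraint 2 (V + W = Y) on D(V)={2,3} D(W)={2,3,5,6} D(Y)={3,6}: V {2,3}->{3}; W {2,3,5,6}->{3}; Y {3,6}->{6} => REVISION
Constraint 3 (V != Y) on D(V)={3} D(Y)={6}: no change => not a revision
Total revisions = 2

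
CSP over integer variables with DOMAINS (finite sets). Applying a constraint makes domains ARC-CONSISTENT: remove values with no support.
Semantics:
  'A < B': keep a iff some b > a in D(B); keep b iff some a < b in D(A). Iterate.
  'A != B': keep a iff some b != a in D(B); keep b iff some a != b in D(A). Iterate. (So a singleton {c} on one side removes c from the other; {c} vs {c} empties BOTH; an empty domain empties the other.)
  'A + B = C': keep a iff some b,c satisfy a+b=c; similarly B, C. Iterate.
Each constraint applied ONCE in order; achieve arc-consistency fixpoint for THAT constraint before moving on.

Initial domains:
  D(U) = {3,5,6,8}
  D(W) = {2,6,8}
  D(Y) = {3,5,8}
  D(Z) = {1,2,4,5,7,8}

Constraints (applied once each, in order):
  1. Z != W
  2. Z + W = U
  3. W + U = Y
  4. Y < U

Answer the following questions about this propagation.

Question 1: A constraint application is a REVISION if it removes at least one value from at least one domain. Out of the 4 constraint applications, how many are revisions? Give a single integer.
Constraint 1 (Z != W) on D(Z)={1,2,4,5,7,8} D(W)={2,6,8}: no change => not a revision
Constraint 2 (Z + W = U) on D(Z)={1,2,4,5,7,8} D(W)={2,6,8} D(U)={3,5,6,8}: Z {1,2,4,5,7,8}->{1,2,4}; W {2,6,8}->{2,6}; U {3,5,6,8}->{3,6,8} => REVISION
Constraint 3 (W + U = Y) on D(W)={2,6} D(U)={3,6,8} D(Y)={3,5,8}: W {2,6}->{2}; U {3,6,8}->{3,6}; Y {3,5,8}->{5,8} => REVISION
Constraint 4 (Y < U) on D(Y)={5,8} D(U)={3,6}: Y {5,8}->{5}; U {3,6}->{6} => REVISION
Total revisions = 3

Answer: 3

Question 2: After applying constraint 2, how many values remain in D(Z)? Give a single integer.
Constraint 1 (Z != W) on D(Z)={1,2,4,5,7,8} D(W)={2,6,8}: no change
Constraint 2 (Z + W = U) on D(Z)={1,2,4,5,7,8} D(W)={2,6,8} D(U)={3,5,6,8}: Z {1,2,4,5,7,8}->{1,2,4}; W {2,6,8}->{2,6}; U {3,5,6,8}->{3,6,8}
So after constraint 2: D(Z)={1,2,4}, size = 3

Answer: 3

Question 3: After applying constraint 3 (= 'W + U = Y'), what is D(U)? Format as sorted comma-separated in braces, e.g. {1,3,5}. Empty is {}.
Answer: {3,6}

Derivation:
Constraint 1 (Z != W) on D(Z)={1,2,4,5,7,8} D(W)={2,6,8}: no change
Constraint 2 (Z + W = U) on D(Z)={1,2,4,5,7,8} D(W)={2,6,8} D(U)={3,5,6,8}: Z {1,2,4,5,7,8}->{1,2,4}; W {2,6,8}->{2,6}; U {3,5,6,8}->{3,6,8}
Constraint 3 (W + U = Y) on D(W)={2,6} D(U)={3,6,8} D(Y)={3,5,8}: W {2,6}->{2}; U {3,6,8}->{3,6}; Y {3,5,8}->{5,8}
So after constraint 3: D(U) = {3,6}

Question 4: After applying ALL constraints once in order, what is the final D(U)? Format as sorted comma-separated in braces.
Constraint 1 (Z != W) on D(Z)={1,2,4,5,7,8} D(W)={2,6,8}: no change
Constraint 2 (Z + W = U) on D(Z)={1,2,4,5,7,8} D(W)={2,6,8} D(U)={3,5,6,8}: Z {1,2,4,5,7,8}->{1,2,4}; W {2,6,8}->{2,6}; U {3,5,6,8}->{3,6,8}
Constraint 3 (W + U = Y) on D(W)={2,6} D(U)={3,6,8} D(Y)={3,5,8}: W {2,6}->{2}; U {3,6,8}->{3,6}; Y {3,5,8}->{5,8}
Constraint 4 (Y < U) on D(Y)={5,8} D(U)={3,6}: Y {5,8}->{5}; U {3,6}->{6}
So after all 4 constraints: D(U) = {6}

Answer: {6}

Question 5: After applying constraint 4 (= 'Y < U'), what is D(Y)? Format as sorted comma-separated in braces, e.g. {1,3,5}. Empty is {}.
Constraint 1 (Z != W) on D(Z)={1,2,4,5,7,8} D(W)={2,6,8}: no change
Constraint 2 (Z + W = U) on D(Z)={1,2,4,5,7,8} D(W)={2,6,8} D(U)={3,5,6,8}: Z {1,2,4,5,7,8}->{1,2,4}; W {2,6,8}->{2,6}; U {3,5,6,8}->{3,6,8}
Constraint 3 (W + U = Y) on D(W)={2,6} D(U)={3,6,8} D(Y)={3,5,8}: W {2,6}->{2}; U {3,6,8}->{3,6}; Y {3,5,8}->{5,8}
Constraint 4 (Y < U) on D(Y)={5,8} D(U)={3,6}: Y {5,8}->{5}; U {3,6}->{6}
So after constraint 4: D(Y) = {5}

Answer: {5}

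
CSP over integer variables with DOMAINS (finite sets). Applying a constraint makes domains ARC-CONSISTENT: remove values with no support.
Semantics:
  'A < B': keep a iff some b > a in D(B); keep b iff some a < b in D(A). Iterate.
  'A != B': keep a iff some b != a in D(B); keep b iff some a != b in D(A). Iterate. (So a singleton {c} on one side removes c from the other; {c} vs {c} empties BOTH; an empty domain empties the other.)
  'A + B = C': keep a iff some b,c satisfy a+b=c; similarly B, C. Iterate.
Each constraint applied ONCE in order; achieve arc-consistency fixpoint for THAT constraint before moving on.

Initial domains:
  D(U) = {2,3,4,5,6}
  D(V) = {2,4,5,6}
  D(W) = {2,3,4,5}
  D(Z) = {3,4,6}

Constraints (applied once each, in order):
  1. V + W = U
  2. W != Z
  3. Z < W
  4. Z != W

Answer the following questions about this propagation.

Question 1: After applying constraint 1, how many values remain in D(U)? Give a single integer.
Constraint 1 (V + W = U) on D(V)={2,4,5,6} D(W)={2,3,4,5} D(U)={2,3,4,5,6}: V {2,4,5,6}->{2,4}; W {2,3,4,5}->{2,3,4}; U {2,3,4,5,6}->{4,5,6}
So after constraint 1: D(U)={4,5,6}, size = 3

Answer: 3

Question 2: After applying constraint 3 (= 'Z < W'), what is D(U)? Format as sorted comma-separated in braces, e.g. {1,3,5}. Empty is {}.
Answer: {4,5,6}

Derivation:
Constraint 1 (V + W = U) on D(V)={2,4,5,6} D(W)={2,3,4,5} D(U)={2,3,4,5,6}: V {2,4,5,6}->{2,4}; W {2,3,4,5}->{2,3,4}; U {2,3,4,5,6}->{4,5,6}
Constraint 2 (W != Z) on D(W)={2,3,4} D(Z)={3,4,6}: no change
Constraint 3 (Z < W) on D(Z)={3,4,6} D(W)={2,3,4}: Z {3,4,6}->{3}; W {2,3,4}->{4}
So after constraint 3: D(U) = {4,5,6}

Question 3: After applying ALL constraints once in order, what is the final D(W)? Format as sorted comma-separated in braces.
Constraint 1 (V + W = U) on D(V)={2,4,5,6} D(W)={2,3,4,5} D(U)={2,3,4,5,6}: V {2,4,5,6}->{2,4}; W {2,3,4,5}->{2,3,4}; U {2,3,4,5,6}->{4,5,6}
Constraint 2 (W != Z) on D(W)={2,3,4} D(Z)={3,4,6}: no change
Constraint 3 (Z < W) on D(Z)={3,4,6} D(W)={2,3,4}: Z {3,4,6}->{3}; W {2,3,4}->{4}
Constraint 4 (Z != W) on D(Z)={3} D(W)={4}: no change
So after all 4 constraints: D(W) = {4}

Answer: {4}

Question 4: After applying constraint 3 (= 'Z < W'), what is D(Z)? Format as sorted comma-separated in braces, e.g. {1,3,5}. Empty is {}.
Constraint 1 (V + W = U) on D(V)={2,4,5,6} D(W)={2,3,4,5} D(U)={2,3,4,5,6}: V {2,4,5,6}->{2,4}; W {2,3,4,5}->{2,3,4}; U {2,3,4,5,6}->{4,5,6}
Constraint 2 (W != Z) on D(W)={2,3,4} D(Z)={3,4,6}: no change
Constraint 3 (Z < W) on D(Z)={3,4,6} D(W)={2,3,4}: Z {3,4,6}->{3}; W {2,3,4}->{4}
So after constraint 3: D(Z) = {3}

Answer: {3}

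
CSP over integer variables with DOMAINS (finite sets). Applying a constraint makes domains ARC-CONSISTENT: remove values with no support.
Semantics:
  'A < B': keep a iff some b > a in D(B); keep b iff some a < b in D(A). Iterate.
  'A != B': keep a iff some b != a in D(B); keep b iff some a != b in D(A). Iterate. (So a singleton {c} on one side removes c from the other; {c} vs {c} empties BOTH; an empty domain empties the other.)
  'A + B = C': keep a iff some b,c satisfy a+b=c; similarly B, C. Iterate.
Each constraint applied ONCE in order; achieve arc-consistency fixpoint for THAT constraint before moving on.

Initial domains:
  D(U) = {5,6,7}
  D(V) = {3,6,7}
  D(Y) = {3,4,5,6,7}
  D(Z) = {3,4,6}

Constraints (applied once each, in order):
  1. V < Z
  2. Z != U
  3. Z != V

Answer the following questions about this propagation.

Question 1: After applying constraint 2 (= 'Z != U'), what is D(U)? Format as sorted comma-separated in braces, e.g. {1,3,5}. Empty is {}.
Constraint 1 (V < Z) on D(V)={3,6,7} D(Z)={3,4,6}: V {3,6,7}->{3}; Z {3,4,6}->{4,6}
Constraint 2 (Z != U) on D(Z)={4,6} D(U)={5,6,7}: no change
So after constraint 2: D(U) = {5,6,7}

Answer: {5,6,7}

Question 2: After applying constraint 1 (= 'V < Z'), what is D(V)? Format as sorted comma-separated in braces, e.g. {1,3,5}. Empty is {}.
Constraint 1 (V < Z) on D(V)={3,6,7} D(Z)={3,4,6}: V {3,6,7}->{3}; Z {3,4,6}->{4,6}
So after constraint 1: D(V) = {3}

Answer: {3}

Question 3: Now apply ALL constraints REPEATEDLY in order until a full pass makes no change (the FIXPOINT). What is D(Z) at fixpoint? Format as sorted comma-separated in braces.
Answer: {4,6}

Derivation:
pass 0 (initial): D(Z)={3,4,6}
pass 1: V {3,6,7}->{3}; Z {3,4,6}->{4,6}
pass 2: no change
Fixpoint after 2 passes: D(Z) = {4,6}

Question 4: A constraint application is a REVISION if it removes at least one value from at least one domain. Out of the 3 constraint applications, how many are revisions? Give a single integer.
Constraint 1 (V < Z) on D(V)={3,6,7} D(Z)={3,4,6}: V {3,6,7}->{3}; Z {3,4,6}->{4,6} => REVISION
Constraint 2 (Z != U) on D(Z)={4,6} D(U)={5,6,7}: no change => not a revision
Constraint 3 (Z != V) on D(Z)={4,6} D(V)={3}: no change => not a revision
Total revisions = 1

Answer: 1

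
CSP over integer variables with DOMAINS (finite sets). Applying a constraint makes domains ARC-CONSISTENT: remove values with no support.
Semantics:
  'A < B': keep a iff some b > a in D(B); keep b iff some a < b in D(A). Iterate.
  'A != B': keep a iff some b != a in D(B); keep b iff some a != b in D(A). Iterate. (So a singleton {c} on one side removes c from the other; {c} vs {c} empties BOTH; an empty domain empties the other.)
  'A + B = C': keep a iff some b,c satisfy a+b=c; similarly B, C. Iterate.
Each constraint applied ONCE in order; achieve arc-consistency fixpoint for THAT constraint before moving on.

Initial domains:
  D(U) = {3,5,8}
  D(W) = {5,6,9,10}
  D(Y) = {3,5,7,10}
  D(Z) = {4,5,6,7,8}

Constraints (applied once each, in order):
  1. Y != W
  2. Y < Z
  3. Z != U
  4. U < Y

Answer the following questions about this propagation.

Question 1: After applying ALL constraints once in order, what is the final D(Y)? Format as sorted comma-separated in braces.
Answer: {5,7}

Derivation:
Constraint 1 (Y != W) on D(Y)={3,5,7,10} D(W)={5,6,9,10}: no change
Constraint 2 (Y < Z) on D(Y)={3,5,7,10} D(Z)={4,5,6,7,8}: Y {3,5,7,10}->{3,5,7}
Constraint 3 (Z != U) on D(Z)={4,5,6,7,8} D(U)={3,5,8}: no change
Constraint 4 (U < Y) on D(U)={3,5,8} D(Y)={3,5,7}: U {3,5,8}->{3,5}; Y {3,5,7}->{5,7}
So after all 4 constraints: D(Y) = {5,7}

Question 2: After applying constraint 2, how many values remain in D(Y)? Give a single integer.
Constraint 1 (Y != W) on D(Y)={3,5,7,10} D(W)={5,6,9,10}: no change
Constraint 2 (Y < Z) on D(Y)={3,5,7,10} D(Z)={4,5,6,7,8}: Y {3,5,7,10}->{3,5,7}
So after constraint 2: D(Y)={3,5,7}, size = 3

Answer: 3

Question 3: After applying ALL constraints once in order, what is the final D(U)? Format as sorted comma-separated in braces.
Answer: {3,5}

Derivation:
Constraint 1 (Y != W) on D(Y)={3,5,7,10} D(W)={5,6,9,10}: no change
Constraint 2 (Y < Z) on D(Y)={3,5,7,10} D(Z)={4,5,6,7,8}: Y {3,5,7,10}->{3,5,7}
Constraint 3 (Z != U) on D(Z)={4,5,6,7,8} D(U)={3,5,8}: no change
Constraint 4 (U < Y) on D(U)={3,5,8} D(Y)={3,5,7}: U {3,5,8}->{3,5}; Y {3,5,7}->{5,7}
So after all 4 constraints: D(U) = {3,5}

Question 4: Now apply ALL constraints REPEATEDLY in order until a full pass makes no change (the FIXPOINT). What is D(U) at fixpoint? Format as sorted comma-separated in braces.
pass 0 (initial): D(U)={3,5,8}
pass 1: U {3,5,8}->{3,5}; Y {3,5,7,10}->{5,7}
pass 2: Z {4,5,6,7,8}->{6,7,8}
pass 3: no change
Fixpoint after 3 passes: D(U) = {3,5}

Answer: {3,5}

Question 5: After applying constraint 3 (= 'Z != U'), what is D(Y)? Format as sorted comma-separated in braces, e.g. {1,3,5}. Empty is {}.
Answer: {3,5,7}

Derivation:
Constraint 1 (Y != W) on D(Y)={3,5,7,10} D(W)={5,6,9,10}: no change
Constraint 2 (Y < Z) on D(Y)={3,5,7,10} D(Z)={4,5,6,7,8}: Y {3,5,7,10}->{3,5,7}
Constraint 3 (Z != U) on D(Z)={4,5,6,7,8} D(U)={3,5,8}: no change
So after constraint 3: D(Y) = {3,5,7}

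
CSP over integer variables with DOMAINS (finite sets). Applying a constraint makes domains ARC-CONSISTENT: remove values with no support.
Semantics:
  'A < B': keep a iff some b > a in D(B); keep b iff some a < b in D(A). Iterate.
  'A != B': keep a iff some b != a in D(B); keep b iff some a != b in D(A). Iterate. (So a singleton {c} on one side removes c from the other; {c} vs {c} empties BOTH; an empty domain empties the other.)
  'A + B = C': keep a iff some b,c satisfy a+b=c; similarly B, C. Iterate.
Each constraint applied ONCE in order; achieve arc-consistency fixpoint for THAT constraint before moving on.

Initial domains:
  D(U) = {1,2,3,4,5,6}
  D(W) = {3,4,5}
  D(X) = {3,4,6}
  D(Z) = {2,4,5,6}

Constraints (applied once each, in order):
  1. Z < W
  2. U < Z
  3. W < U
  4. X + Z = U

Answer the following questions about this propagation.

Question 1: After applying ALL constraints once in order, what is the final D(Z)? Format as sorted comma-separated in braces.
Constraint 1 (Z < W) on D(Z)={2,4,5,6} D(W)={3,4,5}: Z {2,4,5,6}->{2,4}
Constraint 2 (U < Z) on D(U)={1,2,3,4,5,6} D(Z)={2,4}: U {1,2,3,4,5,6}->{1,2,3}
Constraint 3 (W < U) on D(W)={3,4,5} D(U)={1,2,3}: W {3,4,5}->{}; U {1,2,3}->{}
Constraint 4 (X + Z = U) on D(X)={3,4,6} D(Z)={2,4} D(U)={}: X {3,4,6}->{}; Z {2,4}->{}
So after all 4 constraints: D(Z) = {}

Answer: {}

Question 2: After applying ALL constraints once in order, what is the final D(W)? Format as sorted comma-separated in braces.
Constraint 1 (Z < W) on D(Z)={2,4,5,6} D(W)={3,4,5}: Z {2,4,5,6}->{2,4}
Constraint 2 (U < Z) on D(U)={1,2,3,4,5,6} D(Z)={2,4}: U {1,2,3,4,5,6}->{1,2,3}
Constraint 3 (W < U) on D(W)={3,4,5} D(U)={1,2,3}: W {3,4,5}->{}; U {1,2,3}->{}
Constraint 4 (X + Z = U) on D(X)={3,4,6} D(Z)={2,4} D(U)={}: X {3,4,6}->{}; Z {2,4}->{}
So after all 4 constraints: D(W) = {}

Answer: {}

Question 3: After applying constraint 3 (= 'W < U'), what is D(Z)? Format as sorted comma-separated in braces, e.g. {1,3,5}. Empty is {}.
Answer: {2,4}

Derivation:
Constraint 1 (Z < W) on D(Z)={2,4,5,6} D(W)={3,4,5}: Z {2,4,5,6}->{2,4}
Constraint 2 (U < Z) on D(U)={1,2,3,4,5,6} D(Z)={2,4}: U {1,2,3,4,5,6}->{1,2,3}
Constraint 3 (W < U) on D(W)={3,4,5} D(U)={1,2,3}: W {3,4,5}->{}; U {1,2,3}->{}
So after constraint 3: D(Z) = {2,4}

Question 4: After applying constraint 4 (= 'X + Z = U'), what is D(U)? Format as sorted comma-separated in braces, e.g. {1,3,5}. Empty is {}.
Answer: {}

Derivation:
Constraint 1 (Z < W) on D(Z)={2,4,5,6} D(W)={3,4,5}: Z {2,4,5,6}->{2,4}
Constraint 2 (U < Z) on D(U)={1,2,3,4,5,6} D(Z)={2,4}: U {1,2,3,4,5,6}->{1,2,3}
Constraint 3 (W < U) on D(W)={3,4,5} D(U)={1,2,3}: W {3,4,5}->{}; U {1,2,3}->{}
Constraint 4 (X + Z = U) on D(X)={3,4,6} D(Z)={2,4} D(U)={}: X {3,4,6}->{}; Z {2,4}->{}
So after constraint 4: D(U) = {}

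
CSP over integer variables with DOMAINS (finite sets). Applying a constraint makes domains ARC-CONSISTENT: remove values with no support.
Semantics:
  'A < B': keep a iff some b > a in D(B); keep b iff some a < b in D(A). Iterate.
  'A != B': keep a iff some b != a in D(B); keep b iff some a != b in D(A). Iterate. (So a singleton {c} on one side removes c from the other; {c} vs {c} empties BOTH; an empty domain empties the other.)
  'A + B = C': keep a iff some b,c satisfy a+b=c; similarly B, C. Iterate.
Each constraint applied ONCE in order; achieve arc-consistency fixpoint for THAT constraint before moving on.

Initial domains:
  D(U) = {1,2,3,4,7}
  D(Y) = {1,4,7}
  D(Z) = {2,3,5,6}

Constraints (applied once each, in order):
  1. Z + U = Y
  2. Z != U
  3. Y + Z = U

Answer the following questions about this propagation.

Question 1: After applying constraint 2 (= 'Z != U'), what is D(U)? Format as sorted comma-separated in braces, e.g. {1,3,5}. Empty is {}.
Answer: {1,2,4}

Derivation:
Constraint 1 (Z + U = Y) on D(Z)={2,3,5,6} D(U)={1,2,3,4,7} D(Y)={1,4,7}: U {1,2,3,4,7}->{1,2,4}; Y {1,4,7}->{4,7}
Constraint 2 (Z != U) on D(Z)={2,3,5,6} D(U)={1,2,4}: no change
So after constraint 2: D(U) = {1,2,4}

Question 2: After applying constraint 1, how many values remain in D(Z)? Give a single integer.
Constraint 1 (Z + U = Y) on D(Z)={2,3,5,6} D(U)={1,2,3,4,7} D(Y)={1,4,7}: U {1,2,3,4,7}->{1,2,4}; Y {1,4,7}->{4,7}
So after constraint 1: D(Z)={2,3,5,6}, size = 4

Answer: 4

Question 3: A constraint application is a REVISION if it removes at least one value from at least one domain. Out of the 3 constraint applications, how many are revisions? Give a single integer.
Constraint 1 (Z + U = Y) on D(Z)={2,3,5,6} D(U)={1,2,3,4,7} D(Y)={1,4,7}: U {1,2,3,4,7}->{1,2,4}; Y {1,4,7}->{4,7} => REVISION
Constraint 2 (Z != U) on D(Z)={2,3,5,6} D(U)={1,2,4}: no change => not a revision
Constraint 3 (Y + Z = U) on D(Y)={4,7} D(Z)={2,3,5,6} D(U)={1,2,4}: Y {4,7}->{}; Z {2,3,5,6}->{}; U {1,2,4}->{} => REVISION
Total revisions = 2

Answer: 2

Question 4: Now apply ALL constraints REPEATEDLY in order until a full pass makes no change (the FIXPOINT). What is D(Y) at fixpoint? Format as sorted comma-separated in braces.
pass 0 (initial): D(Y)={1,4,7}
pass 1: U {1,2,3,4,7}->{}; Y {1,4,7}->{}; Z {2,3,5,6}->{}
pass 2: no change
Fixpoint after 2 passes: D(Y) = {}

Answer: {}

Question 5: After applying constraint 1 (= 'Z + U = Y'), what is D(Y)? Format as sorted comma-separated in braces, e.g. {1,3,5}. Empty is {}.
Answer: {4,7}

Derivation:
Constraint 1 (Z + U = Y) on D(Z)={2,3,5,6} D(U)={1,2,3,4,7} D(Y)={1,4,7}: U {1,2,3,4,7}->{1,2,4}; Y {1,4,7}->{4,7}
So after constraint 1: D(Y) = {4,7}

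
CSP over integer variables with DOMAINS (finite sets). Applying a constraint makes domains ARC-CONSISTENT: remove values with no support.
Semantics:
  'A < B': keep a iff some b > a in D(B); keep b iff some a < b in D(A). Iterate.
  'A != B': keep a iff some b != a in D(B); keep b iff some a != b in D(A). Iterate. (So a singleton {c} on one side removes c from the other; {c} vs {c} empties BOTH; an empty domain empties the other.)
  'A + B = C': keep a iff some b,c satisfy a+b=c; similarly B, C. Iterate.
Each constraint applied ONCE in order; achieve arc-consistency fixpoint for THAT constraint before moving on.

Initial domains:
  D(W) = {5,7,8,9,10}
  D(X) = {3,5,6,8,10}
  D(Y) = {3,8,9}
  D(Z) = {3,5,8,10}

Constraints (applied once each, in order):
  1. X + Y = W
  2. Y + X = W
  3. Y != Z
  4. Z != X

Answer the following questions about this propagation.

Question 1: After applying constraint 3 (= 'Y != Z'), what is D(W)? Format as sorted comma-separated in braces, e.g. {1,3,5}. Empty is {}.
Answer: {8,9}

Derivation:
Constraint 1 (X + Y = W) on D(X)={3,5,6,8,10} D(Y)={3,8,9} D(W)={5,7,8,9,10}: X {3,5,6,8,10}->{5,6}; Y {3,8,9}->{3}; W {5,7,8,9,10}->{8,9}
Constraint 2 (Y + X = W) on D(Y)={3} D(X)={5,6} D(W)={8,9}: no change
Constraint 3 (Y != Z) on D(Y)={3} D(Z)={3,5,8,10}: Z {3,5,8,10}->{5,8,10}
So after constraint 3: D(W) = {8,9}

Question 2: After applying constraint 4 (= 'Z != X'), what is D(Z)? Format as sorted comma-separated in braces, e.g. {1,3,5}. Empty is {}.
Constraint 1 (X + Y = W) on D(X)={3,5,6,8,10} D(Y)={3,8,9} D(W)={5,7,8,9,10}: X {3,5,6,8,10}->{5,6}; Y {3,8,9}->{3}; W {5,7,8,9,10}->{8,9}
Constraint 2 (Y + X = W) on D(Y)={3} D(X)={5,6} D(W)={8,9}: no change
Constraint 3 (Y != Z) on D(Y)={3} D(Z)={3,5,8,10}: Z {3,5,8,10}->{5,8,10}
Constraint 4 (Z != X) on D(Z)={5,8,10} D(X)={5,6}: no change
So after constraint 4: D(Z) = {5,8,10}

Answer: {5,8,10}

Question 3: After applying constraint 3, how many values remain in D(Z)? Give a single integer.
Answer: 3

Derivation:
Constraint 1 (X + Y = W) on D(X)={3,5,6,8,10} D(Y)={3,8,9} D(W)={5,7,8,9,10}: X {3,5,6,8,10}->{5,6}; Y {3,8,9}->{3}; W {5,7,8,9,10}->{8,9}
Constraint 2 (Y + X = W) on D(Y)={3} D(X)={5,6} D(W)={8,9}: no change
Constraint 3 (Y != Z) on D(Y)={3} D(Z)={3,5,8,10}: Z {3,5,8,10}->{5,8,10}
So after constraint 3: D(Z)={5,8,10}, size = 3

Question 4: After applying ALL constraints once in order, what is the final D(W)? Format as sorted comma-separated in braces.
Answer: {8,9}

Derivation:
Constraint 1 (X + Y = W) on D(X)={3,5,6,8,10} D(Y)={3,8,9} D(W)={5,7,8,9,10}: X {3,5,6,8,10}->{5,6}; Y {3,8,9}->{3}; W {5,7,8,9,10}->{8,9}
Constraint 2 (Y + X = W) on D(Y)={3} D(X)={5,6} D(W)={8,9}: no change
Constraint 3 (Y != Z) on D(Y)={3} D(Z)={3,5,8,10}: Z {3,5,8,10}->{5,8,10}
Constraint 4 (Z != X) on D(Z)={5,8,10} D(X)={5,6}: no change
So after all 4 constraints: D(W) = {8,9}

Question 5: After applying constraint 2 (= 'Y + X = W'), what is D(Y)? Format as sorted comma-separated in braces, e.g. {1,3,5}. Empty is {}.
Constraint 1 (X + Y = W) on D(X)={3,5,6,8,10} D(Y)={3,8,9} D(W)={5,7,8,9,10}: X {3,5,6,8,10}->{5,6}; Y {3,8,9}->{3}; W {5,7,8,9,10}->{8,9}
Constraint 2 (Y + X = W) on D(Y)={3} D(X)={5,6} D(W)={8,9}: no change
So after constraint 2: D(Y) = {3}

Answer: {3}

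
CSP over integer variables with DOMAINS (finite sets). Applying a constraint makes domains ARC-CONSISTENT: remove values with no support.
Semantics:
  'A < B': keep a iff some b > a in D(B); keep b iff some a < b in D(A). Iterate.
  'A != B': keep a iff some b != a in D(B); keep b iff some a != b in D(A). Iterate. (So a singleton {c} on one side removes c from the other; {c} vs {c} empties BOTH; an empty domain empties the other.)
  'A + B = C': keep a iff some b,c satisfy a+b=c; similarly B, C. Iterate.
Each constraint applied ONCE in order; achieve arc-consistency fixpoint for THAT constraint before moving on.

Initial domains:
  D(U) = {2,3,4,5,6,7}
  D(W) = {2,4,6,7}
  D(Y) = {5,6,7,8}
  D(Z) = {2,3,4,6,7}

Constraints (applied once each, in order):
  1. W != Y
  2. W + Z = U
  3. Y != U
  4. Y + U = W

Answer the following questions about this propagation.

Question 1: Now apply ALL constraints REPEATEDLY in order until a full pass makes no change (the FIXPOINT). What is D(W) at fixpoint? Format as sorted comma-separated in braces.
Answer: {}

Derivation:
pass 0 (initial): D(W)={2,4,6,7}
pass 1: U {2,3,4,5,6,7}->{}; W {2,4,6,7}->{}; Y {5,6,7,8}->{}; Z {2,3,4,6,7}->{2,3,4}
pass 2: Z {2,3,4}->{}
pass 3: no change
Fixpoint after 3 passes: D(W) = {}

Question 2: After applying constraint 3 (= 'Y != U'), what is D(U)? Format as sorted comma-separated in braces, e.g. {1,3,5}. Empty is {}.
Constraint 1 (W != Y) on D(W)={2,4,6,7} D(Y)={5,6,7,8}: no change
Constraint 2 (W + Z = U) on D(W)={2,4,6,7} D(Z)={2,3,4,6,7} D(U)={2,3,4,5,6,7}: W {2,4,6,7}->{2,4}; Z {2,3,4,6,7}->{2,3,4}; U {2,3,4,5,6,7}->{4,5,6,7}
Constraint 3 (Y != U) on D(Y)={5,6,7,8} D(U)={4,5,6,7}: no change
So after constraint 3: D(U) = {4,5,6,7}

Answer: {4,5,6,7}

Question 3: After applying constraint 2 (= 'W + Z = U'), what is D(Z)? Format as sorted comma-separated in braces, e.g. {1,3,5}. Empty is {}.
Answer: {2,3,4}

Derivation:
Constraint 1 (W != Y) on D(W)={2,4,6,7} D(Y)={5,6,7,8}: no change
Constraint 2 (W + Z = U) on D(W)={2,4,6,7} D(Z)={2,3,4,6,7} D(U)={2,3,4,5,6,7}: W {2,4,6,7}->{2,4}; Z {2,3,4,6,7}->{2,3,4}; U {2,3,4,5,6,7}->{4,5,6,7}
So after constraint 2: D(Z) = {2,3,4}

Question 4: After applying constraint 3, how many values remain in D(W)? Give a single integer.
Answer: 2

Derivation:
Constraint 1 (W != Y) on D(W)={2,4,6,7} D(Y)={5,6,7,8}: no change
Constraint 2 (W + Z = U) on D(W)={2,4,6,7} D(Z)={2,3,4,6,7} D(U)={2,3,4,5,6,7}: W {2,4,6,7}->{2,4}; Z {2,3,4,6,7}->{2,3,4}; U {2,3,4,5,6,7}->{4,5,6,7}
Constraint 3 (Y != U) on D(Y)={5,6,7,8} D(U)={4,5,6,7}: no change
So after constraint 3: D(W)={2,4}, size = 2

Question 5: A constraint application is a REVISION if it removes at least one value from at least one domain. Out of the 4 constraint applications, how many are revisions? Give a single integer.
Constraint 1 (W != Y) on D(W)={2,4,6,7} D(Y)={5,6,7,8}: no change => not a revision
Constraint 2 (W + Z = U) on D(W)={2,4,6,7} D(Z)={2,3,4,6,7} D(U)={2,3,4,5,6,7}: W {2,4,6,7}->{2,4}; Z {2,3,4,6,7}->{2,3,4}; U {2,3,4,5,6,7}->{4,5,6,7} => REVISION
Constraint 3 (Y != U) on D(Y)={5,6,7,8} D(U)={4,5,6,7}: no change => not a revision
Constraint 4 (Y + U = W) on D(Y)={5,6,7,8} D(U)={4,5,6,7} D(W)={2,4}: Y {5,6,7,8}->{}; U {4,5,6,7}->{}; W {2,4}->{} => REVISION
Total revisions = 2

Answer: 2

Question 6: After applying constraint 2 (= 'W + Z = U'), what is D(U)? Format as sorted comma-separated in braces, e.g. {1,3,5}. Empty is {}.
Constraint 1 (W != Y) on D(W)={2,4,6,7} D(Y)={5,6,7,8}: no change
Constraint 2 (W + Z = U) on D(W)={2,4,6,7} D(Z)={2,3,4,6,7} D(U)={2,3,4,5,6,7}: W {2,4,6,7}->{2,4}; Z {2,3,4,6,7}->{2,3,4}; U {2,3,4,5,6,7}->{4,5,6,7}
So after constraint 2: D(U) = {4,5,6,7}

Answer: {4,5,6,7}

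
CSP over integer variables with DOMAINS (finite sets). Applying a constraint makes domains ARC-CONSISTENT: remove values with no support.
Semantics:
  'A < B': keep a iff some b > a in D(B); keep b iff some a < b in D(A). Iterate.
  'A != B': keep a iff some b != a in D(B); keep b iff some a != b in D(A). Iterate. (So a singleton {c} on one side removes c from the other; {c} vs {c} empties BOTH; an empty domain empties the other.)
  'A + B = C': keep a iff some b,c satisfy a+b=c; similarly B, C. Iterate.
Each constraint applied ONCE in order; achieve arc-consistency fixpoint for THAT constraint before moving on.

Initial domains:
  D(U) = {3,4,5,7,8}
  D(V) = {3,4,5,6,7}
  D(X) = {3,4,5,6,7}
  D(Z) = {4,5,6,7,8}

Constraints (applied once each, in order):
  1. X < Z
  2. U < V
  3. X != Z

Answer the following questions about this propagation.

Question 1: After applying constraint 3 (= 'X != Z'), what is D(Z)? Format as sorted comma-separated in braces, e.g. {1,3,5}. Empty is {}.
Answer: {4,5,6,7,8}

Derivation:
Constraint 1 (X < Z) on D(X)={3,4,5,6,7} D(Z)={4,5,6,7,8}: no change
Constraint 2 (U < V) on D(U)={3,4,5,7,8} D(V)={3,4,5,6,7}: U {3,4,5,7,8}->{3,4,5}; V {3,4,5,6,7}->{4,5,6,7}
Constraint 3 (X != Z) on D(X)={3,4,5,6,7} D(Z)={4,5,6,7,8}: no change
So after constraint 3: D(Z) = {4,5,6,7,8}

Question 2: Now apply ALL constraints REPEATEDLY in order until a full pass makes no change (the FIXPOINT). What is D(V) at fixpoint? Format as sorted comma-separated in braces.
pass 0 (initial): D(V)={3,4,5,6,7}
pass 1: U {3,4,5,7,8}->{3,4,5}; V {3,4,5,6,7}->{4,5,6,7}
pass 2: no change
Fixpoint after 2 passes: D(V) = {4,5,6,7}

Answer: {4,5,6,7}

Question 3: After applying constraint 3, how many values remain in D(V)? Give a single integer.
Answer: 4

Derivation:
Constraint 1 (X < Z) on D(X)={3,4,5,6,7} D(Z)={4,5,6,7,8}: no change
Constraint 2 (U < V) on D(U)={3,4,5,7,8} D(V)={3,4,5,6,7}: U {3,4,5,7,8}->{3,4,5}; V {3,4,5,6,7}->{4,5,6,7}
Constraint 3 (X != Z) on D(X)={3,4,5,6,7} D(Z)={4,5,6,7,8}: no change
So after constraint 3: D(V)={4,5,6,7}, size = 4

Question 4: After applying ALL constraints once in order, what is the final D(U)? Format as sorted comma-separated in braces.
Answer: {3,4,5}

Derivation:
Constraint 1 (X < Z) on D(X)={3,4,5,6,7} D(Z)={4,5,6,7,8}: no change
Constraint 2 (U < V) on D(U)={3,4,5,7,8} D(V)={3,4,5,6,7}: U {3,4,5,7,8}->{3,4,5}; V {3,4,5,6,7}->{4,5,6,7}
Constraint 3 (X != Z) on D(X)={3,4,5,6,7} D(Z)={4,5,6,7,8}: no change
So after all 3 constraints: D(U) = {3,4,5}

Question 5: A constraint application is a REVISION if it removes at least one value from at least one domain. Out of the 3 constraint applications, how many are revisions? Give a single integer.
Constraint 1 (X < Z) on D(X)={3,4,5,6,7} D(Z)={4,5,6,7,8}: no change => not a revision
Constraint 2 (U < V) on D(U)={3,4,5,7,8} D(V)={3,4,5,6,7}: U {3,4,5,7,8}->{3,4,5}; V {3,4,5,6,7}->{4,5,6,7} => REVISION
Constraint 3 (X != Z) on D(X)={3,4,5,6,7} D(Z)={4,5,6,7,8}: no change => not a revision
Total revisions = 1

Answer: 1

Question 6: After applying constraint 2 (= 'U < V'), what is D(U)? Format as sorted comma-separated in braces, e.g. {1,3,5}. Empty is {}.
Answer: {3,4,5}

Derivation:
Constraint 1 (X < Z) on D(X)={3,4,5,6,7} D(Z)={4,5,6,7,8}: no change
Constraint 2 (U < V) on D(U)={3,4,5,7,8} D(V)={3,4,5,6,7}: U {3,4,5,7,8}->{3,4,5}; V {3,4,5,6,7}->{4,5,6,7}
So after constraint 2: D(U) = {3,4,5}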